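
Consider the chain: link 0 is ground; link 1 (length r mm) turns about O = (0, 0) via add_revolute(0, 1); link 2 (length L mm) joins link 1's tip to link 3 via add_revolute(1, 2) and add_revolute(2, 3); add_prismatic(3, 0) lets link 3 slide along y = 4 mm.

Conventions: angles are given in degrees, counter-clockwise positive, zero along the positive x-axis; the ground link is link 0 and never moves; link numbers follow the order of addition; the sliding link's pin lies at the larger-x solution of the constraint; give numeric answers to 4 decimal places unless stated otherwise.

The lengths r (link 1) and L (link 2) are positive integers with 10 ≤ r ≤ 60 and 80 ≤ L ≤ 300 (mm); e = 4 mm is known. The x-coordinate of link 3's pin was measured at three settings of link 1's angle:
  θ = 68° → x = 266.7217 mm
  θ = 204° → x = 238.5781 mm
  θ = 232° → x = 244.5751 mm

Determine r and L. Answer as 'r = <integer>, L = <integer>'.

constraint per measurement: (x − r cos θ)² + (r sin θ − e)² = L²
subtracting the θ₁ and θ₂ equations cancels the r² and L² terms:
r = (x₁² − x₂²) / (2[(x₁cos θ₁ + e sin θ₁) − (x₂cos θ₂ + e sin θ₂)]) = 22.0000 → r = 22
L² = (x₁ − r cos θ₁)² + (r sin θ₁ − e)² = 67080.9898 → L = 259.0000 → L = 259
check at θ₃=232°: x = 244.5751 (printed 244.5751) ✓

r = 22, L = 259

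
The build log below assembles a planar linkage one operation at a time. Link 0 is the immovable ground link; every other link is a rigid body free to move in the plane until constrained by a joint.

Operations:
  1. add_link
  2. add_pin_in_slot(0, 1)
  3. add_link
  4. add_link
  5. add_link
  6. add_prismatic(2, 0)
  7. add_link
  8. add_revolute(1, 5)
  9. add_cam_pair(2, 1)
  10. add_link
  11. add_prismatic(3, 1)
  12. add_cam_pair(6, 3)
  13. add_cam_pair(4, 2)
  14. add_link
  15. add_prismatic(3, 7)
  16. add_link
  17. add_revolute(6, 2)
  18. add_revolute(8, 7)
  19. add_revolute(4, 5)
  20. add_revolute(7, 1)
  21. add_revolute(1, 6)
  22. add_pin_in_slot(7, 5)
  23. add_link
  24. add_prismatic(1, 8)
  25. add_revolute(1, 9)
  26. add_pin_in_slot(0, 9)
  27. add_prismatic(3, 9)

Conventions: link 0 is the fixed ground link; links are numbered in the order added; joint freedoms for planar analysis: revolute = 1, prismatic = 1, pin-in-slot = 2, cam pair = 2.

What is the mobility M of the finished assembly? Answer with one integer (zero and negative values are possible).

L=1 J1=0 J2=0
add link → L=2 J1=0 J2=0
PS@0,1 dof=2 J2 → L=2 J1=0 J2=1
add link → L=3 J1=0 J2=1
add link → L=4 J1=0 J2=1
add link → L=5 J1=0 J2=1
P@2,0 dof=1 J1 → L=5 J1=1 J2=1
add link → L=6 J1=1 J2=1
R@1,5 dof=1 J1 → L=6 J1=2 J2=1
C@2,1 dof=2 J2 → L=6 J1=2 J2=2
add link → L=7 J1=2 J2=2
P@3,1 dof=1 J1 → L=7 J1=3 J2=2
C@6,3 dof=2 J2 → L=7 J1=3 J2=3
C@4,2 dof=2 J2 → L=7 J1=3 J2=4
add link → L=8 J1=3 J2=4
P@3,7 dof=1 J1 → L=8 J1=4 J2=4
add link → L=9 J1=4 J2=4
R@6,2 dof=1 J1 → L=9 J1=5 J2=4
R@8,7 dof=1 J1 → L=9 J1=6 J2=4
R@4,5 dof=1 J1 → L=9 J1=7 J2=4
R@7,1 dof=1 J1 → L=9 J1=8 J2=4
R@1,6 dof=1 J1 → L=9 J1=9 J2=4
PS@7,5 dof=2 J2 → L=9 J1=9 J2=5
add link → L=10 J1=9 J2=5
P@1,8 dof=1 J1 → L=10 J1=10 J2=5
R@1,9 dof=1 J1 → L=10 J1=11 J2=5
PS@0,9 dof=2 J2 → L=10 J1=11 J2=6
P@3,9 dof=1 J1 → L=10 J1=12 J2=6
M=3(L−1)−2J1−J2=3·9−2·12−6=-3

M = -3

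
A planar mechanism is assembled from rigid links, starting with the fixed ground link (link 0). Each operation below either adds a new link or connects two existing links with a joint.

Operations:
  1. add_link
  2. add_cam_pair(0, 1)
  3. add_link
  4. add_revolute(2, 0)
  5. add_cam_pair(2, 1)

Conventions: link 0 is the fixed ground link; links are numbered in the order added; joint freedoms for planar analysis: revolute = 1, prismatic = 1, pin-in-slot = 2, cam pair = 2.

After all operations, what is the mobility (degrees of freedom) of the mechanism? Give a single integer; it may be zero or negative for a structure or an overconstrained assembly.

link 0 = ground. State L|J1|J2 = 1|0|0
+link1  2|0|0
C(0,1) f=2→J2  2|0|1
+link2  3|0|1
R(2,0) f=1→J1  3|1|1
C(2,1) f=2→J2  3|1|2
M = 3(3−1)−2·1−2 = 6−2−2 = 2

M = 2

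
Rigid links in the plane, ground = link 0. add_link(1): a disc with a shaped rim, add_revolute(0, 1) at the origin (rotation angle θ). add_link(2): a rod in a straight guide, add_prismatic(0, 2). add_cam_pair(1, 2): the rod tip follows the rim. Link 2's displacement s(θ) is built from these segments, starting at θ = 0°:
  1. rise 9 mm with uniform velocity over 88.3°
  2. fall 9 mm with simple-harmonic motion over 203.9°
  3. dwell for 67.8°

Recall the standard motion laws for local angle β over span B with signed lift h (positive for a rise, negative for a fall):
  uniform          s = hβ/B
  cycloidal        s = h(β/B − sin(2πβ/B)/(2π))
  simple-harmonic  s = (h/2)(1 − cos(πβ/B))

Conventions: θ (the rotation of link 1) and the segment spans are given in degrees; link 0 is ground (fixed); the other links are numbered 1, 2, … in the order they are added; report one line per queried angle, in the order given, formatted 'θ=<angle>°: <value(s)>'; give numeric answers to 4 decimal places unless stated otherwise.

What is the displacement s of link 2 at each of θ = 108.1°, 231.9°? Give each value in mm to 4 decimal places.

segment 1 (0° to 88.3°, uniform, h = 9) is passed completely: s = 0.0000 + (9) = 9.0000
θ = 108.1° falls in segment 2 (88.3° to 292.2°, simple-harmonic, h = -9): β = 108.1 − 88.3 = 19.8°, B = 203.9°; Δs = -9/2·(1 − cos(π·0.0971)) = -0.2078; s = 9.0000 − 0.2078 = 8.7922
θ = 231.9° falls in segment 2 (88.3° to 292.2°, simple-harmonic, h = -9): β = 231.9 − 88.3 = 143.6°, B = 203.9°; Δs = -9/2·(1 − cos(π·0.7043)) = -7.1936; s = 9.0000 − 7.1936 = 1.8064

θ=108.1°: 8.7922
θ=231.9°: 1.8064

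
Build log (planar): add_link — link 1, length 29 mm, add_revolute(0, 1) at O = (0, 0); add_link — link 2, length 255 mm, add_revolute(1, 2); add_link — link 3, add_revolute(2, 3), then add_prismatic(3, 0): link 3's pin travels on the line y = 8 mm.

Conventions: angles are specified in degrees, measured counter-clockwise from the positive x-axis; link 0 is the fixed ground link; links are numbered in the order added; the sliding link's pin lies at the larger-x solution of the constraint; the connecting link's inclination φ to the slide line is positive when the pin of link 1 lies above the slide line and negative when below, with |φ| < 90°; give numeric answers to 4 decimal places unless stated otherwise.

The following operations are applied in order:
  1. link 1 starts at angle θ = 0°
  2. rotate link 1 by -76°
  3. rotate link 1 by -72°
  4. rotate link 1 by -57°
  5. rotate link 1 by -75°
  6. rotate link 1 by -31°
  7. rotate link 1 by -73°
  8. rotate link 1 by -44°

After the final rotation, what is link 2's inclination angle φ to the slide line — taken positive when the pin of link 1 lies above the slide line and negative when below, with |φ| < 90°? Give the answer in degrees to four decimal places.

geometry: r = 29 mm, L = 255 mm, e = 8 mm; θ starts at 0°
rotate link 1 by -76°: θ ← 0° -76° = -76°
rotate link 1 by -72°: θ ← -76° -72° = -148°
rotate link 1 by -57°: θ ← -148° -57° = -205°
rotate link 1 by -75°: θ ← -205° -75° = -280°
rotate link 1 by -31°: θ ← -280° -31° = -311°
rotate link 1 by -73°: θ ← -311° -73° = -384°
rotate link 1 by -44°: θ ← -384° -44° = -428°
h = r sin θ − e = -26.888332 − 8 = -34.888332
sin φ = h / L = -34.888332 / 255 = -0.13681699
φ = arcsin(-0.13681699) = -7.863701°

-7.8637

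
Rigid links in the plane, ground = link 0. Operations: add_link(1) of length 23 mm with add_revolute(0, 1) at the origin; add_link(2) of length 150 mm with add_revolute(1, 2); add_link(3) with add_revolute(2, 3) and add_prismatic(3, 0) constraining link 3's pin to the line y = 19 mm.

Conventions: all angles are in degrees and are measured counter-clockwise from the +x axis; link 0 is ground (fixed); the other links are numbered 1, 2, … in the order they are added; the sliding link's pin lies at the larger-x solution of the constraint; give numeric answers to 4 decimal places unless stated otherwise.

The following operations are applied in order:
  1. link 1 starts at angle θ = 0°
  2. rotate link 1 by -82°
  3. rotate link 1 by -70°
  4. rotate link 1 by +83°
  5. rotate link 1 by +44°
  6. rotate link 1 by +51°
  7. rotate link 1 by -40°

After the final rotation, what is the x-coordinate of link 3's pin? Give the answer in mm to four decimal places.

geometry: r = 23 mm, L = 150 mm, e = 19 mm; θ starts at 0°
rotate link 1 by -82°: θ ← 0° -82° = -82°
rotate link 1 by -70°: θ ← -82° -70° = -152°
rotate link 1 by +83°: θ ← -152° +83° = -69°
rotate link 1 by +44°: θ ← -69° +44° = -25°
rotate link 1 by +51°: θ ← -25° +51° = 26°
rotate link 1 by -40°: θ ← 26° -40° = -14°
crank pin P = (r cos θ, r sin θ) = (22.316802, -5.564204)
h = r sin θ − e = -5.564204 − 19 = -24.564204
x = r cos θ + √(L² − h²) = 22.316802 + 147.974998 = 170.291799

170.2918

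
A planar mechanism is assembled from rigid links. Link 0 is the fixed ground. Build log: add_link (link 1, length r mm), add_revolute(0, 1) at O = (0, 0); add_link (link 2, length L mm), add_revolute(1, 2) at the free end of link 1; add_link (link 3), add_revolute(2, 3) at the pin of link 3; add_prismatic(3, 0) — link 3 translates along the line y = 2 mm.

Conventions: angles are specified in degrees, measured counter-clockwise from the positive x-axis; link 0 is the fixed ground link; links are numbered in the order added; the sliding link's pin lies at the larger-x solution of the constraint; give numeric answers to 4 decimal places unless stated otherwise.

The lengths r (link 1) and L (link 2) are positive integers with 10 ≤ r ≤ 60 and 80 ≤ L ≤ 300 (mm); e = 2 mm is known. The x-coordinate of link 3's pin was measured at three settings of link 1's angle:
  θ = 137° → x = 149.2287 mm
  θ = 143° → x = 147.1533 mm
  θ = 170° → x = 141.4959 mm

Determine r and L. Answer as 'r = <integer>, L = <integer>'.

constraint per measurement: (x − r cos θ)² + (r sin θ − e)² = L²
subtracting the θ₁ and θ₂ equations cancels the r² and L² terms:
r = (x₁² − x₂²) / (2[(x₁cos θ₁ + e sin θ₁) − (x₂cos θ₂ + e sin θ₂)]) = 35.9998 → r = 36
L² = (x₁ − r cos θ₁)² + (r sin θ₁ − e)² = 31329.0024 → L = 177.0000 → L = 177
check at θ₃=170°: x = 141.4959 (printed 141.4959) ✓

r = 36, L = 177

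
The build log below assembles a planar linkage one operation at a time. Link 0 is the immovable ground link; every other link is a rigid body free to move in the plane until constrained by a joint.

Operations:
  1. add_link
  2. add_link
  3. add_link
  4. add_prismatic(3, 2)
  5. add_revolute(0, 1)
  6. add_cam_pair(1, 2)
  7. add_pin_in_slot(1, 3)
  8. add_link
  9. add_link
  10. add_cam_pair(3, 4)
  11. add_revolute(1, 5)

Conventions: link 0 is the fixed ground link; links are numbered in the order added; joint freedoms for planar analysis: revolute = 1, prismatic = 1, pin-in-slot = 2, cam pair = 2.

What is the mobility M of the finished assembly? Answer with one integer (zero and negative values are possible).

L=1 J1=0 J2=0
add link → L=2 J1=0 J2=0
add link → L=3 J1=0 J2=0
add link → L=4 J1=0 J2=0
P@3,2 dof=1 J1 → L=4 J1=1 J2=0
R@0,1 dof=1 J1 → L=4 J1=2 J2=0
C@1,2 dof=2 J2 → L=4 J1=2 J2=1
PS@1,3 dof=2 J2 → L=4 J1=2 J2=2
add link → L=5 J1=2 J2=2
add link → L=6 J1=2 J2=2
C@3,4 dof=2 J2 → L=6 J1=2 J2=3
R@1,5 dof=1 J1 → L=6 J1=3 J2=3
M=3(L−1)−2J1−J2=3·5−2·3−3=6

M = 6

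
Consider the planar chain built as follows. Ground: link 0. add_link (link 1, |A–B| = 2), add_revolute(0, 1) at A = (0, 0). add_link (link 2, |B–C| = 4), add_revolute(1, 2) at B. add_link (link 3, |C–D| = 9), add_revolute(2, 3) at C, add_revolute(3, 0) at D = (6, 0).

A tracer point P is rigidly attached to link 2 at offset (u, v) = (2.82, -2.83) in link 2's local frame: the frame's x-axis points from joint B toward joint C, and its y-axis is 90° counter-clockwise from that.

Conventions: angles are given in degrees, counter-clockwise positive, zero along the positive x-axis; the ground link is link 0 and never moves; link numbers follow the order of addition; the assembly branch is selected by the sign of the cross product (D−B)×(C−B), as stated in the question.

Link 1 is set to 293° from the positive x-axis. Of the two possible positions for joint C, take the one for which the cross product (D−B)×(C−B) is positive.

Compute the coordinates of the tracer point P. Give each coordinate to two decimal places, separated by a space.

A=(0,0), D=(6.00,0)
B = A + 2.00·(cos293°, sin293°) = (0.7815, -1.8410)
|BD| = 5.5338
circle(B,4.00) ∩ circle(D,9.00): a=-3.1062, h=2.5203
  candidates: C₊=(-2.9862,-0.4977) cross=13.947; C₋=(-1.3093,-5.2511) cross=-13.947
  branch + wants cross > 0 → take C=(-2.9862,-0.4977) (cross=13.947)
ex = (C−B)/|BC| = (-0.9419,0.3358); ey = (-0.3358,-0.9419)
P = B + 2.82·ex + -2.83·ey = (-0.9244,1.7717)

-0.92 1.77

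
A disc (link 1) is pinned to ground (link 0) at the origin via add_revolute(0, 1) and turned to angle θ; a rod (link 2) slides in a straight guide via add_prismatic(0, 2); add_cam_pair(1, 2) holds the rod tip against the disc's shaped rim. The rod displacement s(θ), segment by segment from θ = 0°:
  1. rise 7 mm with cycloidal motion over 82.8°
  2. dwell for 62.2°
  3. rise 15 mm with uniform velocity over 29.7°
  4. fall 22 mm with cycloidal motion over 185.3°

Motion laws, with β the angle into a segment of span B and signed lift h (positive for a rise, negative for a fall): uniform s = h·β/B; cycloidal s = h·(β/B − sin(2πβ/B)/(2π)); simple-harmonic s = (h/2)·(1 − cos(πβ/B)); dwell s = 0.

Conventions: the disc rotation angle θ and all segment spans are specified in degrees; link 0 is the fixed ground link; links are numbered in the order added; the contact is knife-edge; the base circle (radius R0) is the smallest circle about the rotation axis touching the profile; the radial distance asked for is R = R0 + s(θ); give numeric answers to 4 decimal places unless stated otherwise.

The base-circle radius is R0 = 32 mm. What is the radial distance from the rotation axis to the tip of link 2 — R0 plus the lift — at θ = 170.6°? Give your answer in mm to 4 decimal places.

segment 1 (0° to 82.8°, cycloidal, h = 7) is passed completely: s = 0.0000 + (7) = 7.0000
segment 2 (82.8° to 145°, dwell): s unchanged at 7.0000
θ = 170.6° falls in segment 3 (145° to 174.7°, uniform, h = 15): β = 170.6 − 145 = 25.6°, B = 29.7°; Δs = 15·25.6/29.7 = 12.9293; s = 7.0000 + 12.9293 = 19.9293
R = R0 + s = 32 + 19.9293 = 51.9293

51.9293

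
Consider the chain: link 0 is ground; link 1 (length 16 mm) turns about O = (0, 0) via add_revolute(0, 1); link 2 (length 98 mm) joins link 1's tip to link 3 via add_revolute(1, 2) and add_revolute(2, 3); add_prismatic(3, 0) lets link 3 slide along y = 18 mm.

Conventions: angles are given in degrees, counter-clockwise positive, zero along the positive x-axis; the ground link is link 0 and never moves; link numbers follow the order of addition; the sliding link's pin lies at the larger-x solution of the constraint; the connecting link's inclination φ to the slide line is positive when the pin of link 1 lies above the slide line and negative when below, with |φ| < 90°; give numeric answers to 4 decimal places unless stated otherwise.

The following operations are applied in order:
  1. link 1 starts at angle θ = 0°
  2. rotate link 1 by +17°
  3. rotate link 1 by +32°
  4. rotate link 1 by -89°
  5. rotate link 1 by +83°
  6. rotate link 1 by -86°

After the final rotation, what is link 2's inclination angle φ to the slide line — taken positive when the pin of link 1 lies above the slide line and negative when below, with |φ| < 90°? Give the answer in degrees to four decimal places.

geometry: r = 16 mm, L = 98 mm, e = 18 mm; θ starts at 0°
rotate link 1 by +17°: θ ← 0° +17° = 17°
rotate link 1 by +32°: θ ← 17° +32° = 49°
rotate link 1 by -89°: θ ← 49° -89° = -40°
rotate link 1 by +83°: θ ← -40° +83° = 43°
rotate link 1 by -86°: θ ← 43° -86° = -43°
h = r sin θ − e = -10.911974 − 18 = -28.911974
sin φ = h / L = -28.911974 / 98 = -0.29502014
φ = arcsin(-0.29502014) = -17.158745°

-17.1587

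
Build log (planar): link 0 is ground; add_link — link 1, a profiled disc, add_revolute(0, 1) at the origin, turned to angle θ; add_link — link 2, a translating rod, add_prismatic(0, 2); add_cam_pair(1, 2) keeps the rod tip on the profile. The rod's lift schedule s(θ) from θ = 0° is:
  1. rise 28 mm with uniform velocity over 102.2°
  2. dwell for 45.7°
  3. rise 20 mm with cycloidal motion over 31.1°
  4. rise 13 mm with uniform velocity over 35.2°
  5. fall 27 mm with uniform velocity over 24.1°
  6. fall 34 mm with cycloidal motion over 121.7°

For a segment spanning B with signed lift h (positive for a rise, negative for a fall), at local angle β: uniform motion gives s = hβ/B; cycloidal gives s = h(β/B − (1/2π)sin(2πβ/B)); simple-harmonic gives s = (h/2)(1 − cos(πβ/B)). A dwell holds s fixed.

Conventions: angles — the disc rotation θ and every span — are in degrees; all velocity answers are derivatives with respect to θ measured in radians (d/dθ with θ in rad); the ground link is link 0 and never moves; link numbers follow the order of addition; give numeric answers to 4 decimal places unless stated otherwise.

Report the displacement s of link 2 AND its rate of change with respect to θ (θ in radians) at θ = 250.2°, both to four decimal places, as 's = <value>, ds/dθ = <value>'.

seg 1 [0°–102.2°] uniform, h=28: full span → s += 28 → s = 28.0000
seg 2 [102.2°–147.9°] dwell: s stays 28.0000
seg 3 [147.9°–179°] cycloidal, h=20: full span → s += 20 → s = 48.0000
seg 4 [179°–214.2°] uniform, h=13: full span → s += 13 → s = 61.0000
seg 5 [214.2°–238.3°] uniform, h=-27: full span → s += -27 → s = 34.0000
seg 6 [238.3°–360°] cycloidal, h=-34: θ=250.2° here. β=11.9, B=121.7. -34·(0.0978 − sin(2π·0.0978)/(2π)) = -0.2052 → s = 33.7948
velocity in seg [238.3°–360°] (cycloidal), θ in radians: β = 11.9° = 0.2077 rad, B = 121.7° = 2.1241 rad; ds/dθ = (h/B)(1 − cos(2πβ/B)) = ((-34)/2.1241)(1 − cos(2π·0.0978)) = -2.927180 mm/rad

s = 33.7948, ds/dθ = -2.9272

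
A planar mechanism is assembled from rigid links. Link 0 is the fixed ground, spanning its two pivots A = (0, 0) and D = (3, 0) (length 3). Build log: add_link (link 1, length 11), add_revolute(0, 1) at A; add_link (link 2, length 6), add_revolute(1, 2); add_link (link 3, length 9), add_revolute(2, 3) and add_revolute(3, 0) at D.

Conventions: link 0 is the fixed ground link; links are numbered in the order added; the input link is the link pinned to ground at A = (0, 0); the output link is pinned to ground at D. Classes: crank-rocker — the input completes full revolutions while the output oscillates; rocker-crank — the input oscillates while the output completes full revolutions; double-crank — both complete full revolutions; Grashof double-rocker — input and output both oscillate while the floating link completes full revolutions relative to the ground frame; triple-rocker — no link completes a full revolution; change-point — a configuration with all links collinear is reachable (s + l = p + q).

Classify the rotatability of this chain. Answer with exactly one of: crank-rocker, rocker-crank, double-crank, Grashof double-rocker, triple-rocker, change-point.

lengths: ground=3, input=11, coupler=6, output=9
sorted: s=3 (shortest), l=11 (longest), p+q=15
s + l = 14 vs p + q = 15
s + l < p + q (Grashof) with shortest = ground link → double-crank

double-crank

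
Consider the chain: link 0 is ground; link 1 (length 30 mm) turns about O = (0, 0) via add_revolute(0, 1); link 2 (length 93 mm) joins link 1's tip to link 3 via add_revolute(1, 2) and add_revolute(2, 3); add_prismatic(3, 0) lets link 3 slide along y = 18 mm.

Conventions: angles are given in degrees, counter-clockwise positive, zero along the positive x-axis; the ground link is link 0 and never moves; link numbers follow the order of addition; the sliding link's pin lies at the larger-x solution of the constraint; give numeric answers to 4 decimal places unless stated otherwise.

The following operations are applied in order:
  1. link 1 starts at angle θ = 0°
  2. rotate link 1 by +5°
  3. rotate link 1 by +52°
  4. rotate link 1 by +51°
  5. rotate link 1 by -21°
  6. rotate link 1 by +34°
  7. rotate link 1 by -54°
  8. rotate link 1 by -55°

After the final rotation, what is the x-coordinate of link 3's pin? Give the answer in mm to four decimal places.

geometry: r = 30 mm, L = 93 mm, e = 18 mm; θ starts at 0°
rotate link 1 by +5°: θ ← 0° +5° = 5°
rotate link 1 by +52°: θ ← 5° +52° = 57°
rotate link 1 by +51°: θ ← 57° +51° = 108°
rotate link 1 by -21°: θ ← 108° -21° = 87°
rotate link 1 by +34°: θ ← 87° +34° = 121°
rotate link 1 by -54°: θ ← 121° -54° = 67°
rotate link 1 by -55°: θ ← 67° -55° = 12°
crank pin P = (r cos θ, r sin θ) = (29.344428, 6.237351)
h = r sin θ − e = 6.237351 − 18 = -11.762649
x = r cos θ + √(L² − h²) = 29.344428 + 92.253130 = 121.597558

121.5976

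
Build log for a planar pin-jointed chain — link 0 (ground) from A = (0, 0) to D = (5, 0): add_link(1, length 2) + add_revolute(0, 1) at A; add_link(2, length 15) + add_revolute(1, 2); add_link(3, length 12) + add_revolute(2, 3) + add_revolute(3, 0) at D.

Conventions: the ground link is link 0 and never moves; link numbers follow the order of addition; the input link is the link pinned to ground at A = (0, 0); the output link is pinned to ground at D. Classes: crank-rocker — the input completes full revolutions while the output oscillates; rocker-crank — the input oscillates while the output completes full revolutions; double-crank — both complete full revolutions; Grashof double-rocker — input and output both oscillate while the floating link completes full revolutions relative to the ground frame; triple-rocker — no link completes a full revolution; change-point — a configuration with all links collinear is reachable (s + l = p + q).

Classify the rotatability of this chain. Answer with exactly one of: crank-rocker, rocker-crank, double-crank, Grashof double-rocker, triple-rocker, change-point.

lengths: ground=5, input=2, coupler=15, output=12
sorted: s=2 (shortest), l=15 (longest), p+q=17
s + l = 17 vs p + q = 17
s + l = p + q → change-point (collinear configuration reachable)

change-point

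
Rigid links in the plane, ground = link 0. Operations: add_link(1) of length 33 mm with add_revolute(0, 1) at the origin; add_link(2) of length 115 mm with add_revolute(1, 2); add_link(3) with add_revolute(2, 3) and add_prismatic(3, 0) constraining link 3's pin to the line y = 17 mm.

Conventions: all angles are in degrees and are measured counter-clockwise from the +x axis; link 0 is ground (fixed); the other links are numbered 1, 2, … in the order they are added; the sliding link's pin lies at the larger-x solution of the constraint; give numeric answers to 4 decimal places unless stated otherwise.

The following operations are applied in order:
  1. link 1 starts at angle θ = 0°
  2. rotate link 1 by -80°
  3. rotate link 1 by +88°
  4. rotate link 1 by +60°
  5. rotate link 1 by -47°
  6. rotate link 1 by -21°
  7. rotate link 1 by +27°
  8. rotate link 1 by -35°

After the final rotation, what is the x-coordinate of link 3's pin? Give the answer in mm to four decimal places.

geometry: r = 33 mm, L = 115 mm, e = 17 mm; θ starts at 0°
rotate link 1 by -80°: θ ← 0° -80° = -80°
rotate link 1 by +88°: θ ← -80° +88° = 8°
rotate link 1 by +60°: θ ← 8° +60° = 68°
rotate link 1 by -47°: θ ← 68° -47° = 21°
rotate link 1 by -21°: θ ← 21° -21° = 0°
rotate link 1 by +27°: θ ← 0° +27° = 27°
rotate link 1 by -35°: θ ← 27° -35° = -8°
crank pin P = (r cos θ, r sin θ) = (32.678846, -4.592712)
h = r sin θ − e = -4.592712 − 17 = -21.592712
x = r cos θ + √(L² − h²) = 32.678846 + 112.954658 = 145.633504

145.6335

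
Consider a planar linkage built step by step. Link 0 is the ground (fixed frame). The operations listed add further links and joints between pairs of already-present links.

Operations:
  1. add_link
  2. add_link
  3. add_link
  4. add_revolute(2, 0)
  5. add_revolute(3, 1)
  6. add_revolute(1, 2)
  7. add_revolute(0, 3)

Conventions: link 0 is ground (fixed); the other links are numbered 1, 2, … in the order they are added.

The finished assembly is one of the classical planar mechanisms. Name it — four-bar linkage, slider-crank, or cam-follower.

links: 4 (incl. ground); joints: 4 revolute, 0 prismatic, 0 higher (cam) pair, forming one closed loop
4 links in a single 4R loop → four-bar linkage

four-bar linkage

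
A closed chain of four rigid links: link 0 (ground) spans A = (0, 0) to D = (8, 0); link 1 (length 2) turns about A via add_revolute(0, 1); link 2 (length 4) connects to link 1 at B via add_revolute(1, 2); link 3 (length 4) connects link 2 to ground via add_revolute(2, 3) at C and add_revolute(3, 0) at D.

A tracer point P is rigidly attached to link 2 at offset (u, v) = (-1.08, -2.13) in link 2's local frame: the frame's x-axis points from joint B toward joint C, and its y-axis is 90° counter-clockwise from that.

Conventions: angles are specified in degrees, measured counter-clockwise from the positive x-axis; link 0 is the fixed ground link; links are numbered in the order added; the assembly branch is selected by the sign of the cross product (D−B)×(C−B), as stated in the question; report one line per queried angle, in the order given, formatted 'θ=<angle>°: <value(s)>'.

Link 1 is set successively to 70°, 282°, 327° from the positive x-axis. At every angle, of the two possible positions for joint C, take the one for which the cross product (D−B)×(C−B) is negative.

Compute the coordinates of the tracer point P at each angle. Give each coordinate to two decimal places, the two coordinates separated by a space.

A=(0,0), D=(8.00,0)
θ=70°: B = A + 2.00·(cos70°, sin70°) = (0.6840, 1.8794)
θ=70°: |BD| = 7.5535
θ=70°: circle(B,4.00) ∩ circle(D,4.00): a=3.7767, h=1.3176
θ=70°:   candidates: C₊=(4.6699,2.2159) cross=9.953; C₋=(4.0142,-0.3365) cross=-9.953
θ=70°:   branch - wants cross < 0 → take C=(4.0142,-0.3365) (cross=-9.953)
θ=70°: ex = (C−B)/|BC| = (0.8325,-0.5540); ey = (0.5540,0.8325)
θ=70°: P = B + -1.08·ex + -2.13·ey = (-1.3951,0.7044)
θ=282°: B = A + 2.00·(cos282°, sin282°) = (0.4158, -1.9563)
θ=282°: |BD| = 7.8324
θ=282°: circle(B,4.00) ∩ circle(D,4.00): a=3.9162, h=0.8144
θ=282°:   candidates: C₊=(4.0045,-0.1895) cross=6.379; C₋=(4.4113,-1.7668) cross=-6.379
θ=282°:   branch - wants cross < 0 → take C=(4.4113,-1.7668) (cross=-6.379)
θ=282°: ex = (C−B)/|BC| = (0.9989,0.0474); ey = (-0.0474,0.9989)
θ=282°: P = B + -1.08·ex + -2.13·ey = (-0.5620,-4.1351)
θ=327°: B = A + 2.00·(cos327°, sin327°) = (1.6773, -1.0893)
θ=327°: |BD| = 6.4158
θ=327°: circle(B,4.00) ∩ circle(D,4.00): a=3.2079, h=2.3894
θ=327°:   candidates: C₊=(4.4330,1.8101) cross=15.330; C₋=(5.2443,-2.8994) cross=-15.330
θ=327°:   branch - wants cross < 0 → take C=(5.2443,-2.8994) (cross=-15.330)
θ=327°: ex = (C−B)/|BC| = (0.8918,-0.4525); ey = (0.4525,0.8918)
θ=327°: P = B + -1.08·ex + -2.13·ey = (-0.2496,-2.5000)

θ=70°: -1.40 0.70
θ=282°: -0.56 -4.14
θ=327°: -0.25 -2.50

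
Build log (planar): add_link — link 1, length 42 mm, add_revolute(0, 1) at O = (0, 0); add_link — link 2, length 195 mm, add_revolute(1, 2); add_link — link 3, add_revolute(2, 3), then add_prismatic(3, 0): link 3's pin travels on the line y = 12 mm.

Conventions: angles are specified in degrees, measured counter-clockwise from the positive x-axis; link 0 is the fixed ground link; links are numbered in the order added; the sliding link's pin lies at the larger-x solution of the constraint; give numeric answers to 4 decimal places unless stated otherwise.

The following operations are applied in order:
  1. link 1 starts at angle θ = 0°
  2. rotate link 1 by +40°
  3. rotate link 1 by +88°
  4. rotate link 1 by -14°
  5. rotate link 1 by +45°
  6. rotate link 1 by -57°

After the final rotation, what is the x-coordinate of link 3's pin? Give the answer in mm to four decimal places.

geometry: r = 42 mm, L = 195 mm, e = 12 mm; θ starts at 0°
rotate link 1 by +40°: θ ← 0° +40° = 40°
rotate link 1 by +88°: θ ← 40° +88° = 128°
rotate link 1 by -14°: θ ← 128° -14° = 114°
rotate link 1 by +45°: θ ← 114° +45° = 159°
rotate link 1 by -57°: θ ← 159° -57° = 102°
crank pin P = (r cos θ, r sin θ) = (-8.732291, 41.082199)
h = r sin θ − e = 41.082199 − 12 = 29.082199
x = r cos θ + √(L² − h²) = -8.732291 + 192.819153 = 184.086862

184.0869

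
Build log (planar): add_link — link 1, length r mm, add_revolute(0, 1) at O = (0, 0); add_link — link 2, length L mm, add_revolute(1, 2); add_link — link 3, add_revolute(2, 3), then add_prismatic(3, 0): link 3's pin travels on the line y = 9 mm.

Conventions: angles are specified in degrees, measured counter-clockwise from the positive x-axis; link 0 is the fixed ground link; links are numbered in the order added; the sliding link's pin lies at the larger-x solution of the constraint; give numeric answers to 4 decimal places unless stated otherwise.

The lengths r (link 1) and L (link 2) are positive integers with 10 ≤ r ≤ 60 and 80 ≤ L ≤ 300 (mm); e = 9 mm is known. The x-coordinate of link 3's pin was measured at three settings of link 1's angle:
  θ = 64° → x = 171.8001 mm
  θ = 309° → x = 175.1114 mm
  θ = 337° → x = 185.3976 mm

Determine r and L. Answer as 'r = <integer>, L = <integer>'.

constraint per measurement: (x − r cos θ)² + (r sin θ − e)² = L²
subtracting the θ₁ and θ₂ equations cancels the r² and L² terms:
r = (x₁² − x₂²) / (2[(x₁cos θ₁ + e sin θ₁) − (x₂cos θ₂ + e sin θ₂)]) = 29.0002 → r = 29
L² = (x₁ − r cos θ₁)² + (r sin θ₁ − e)² = 25599.9959 → L = 160.0000 → L = 160
check at θ₃=337°: x = 185.3976 (printed 185.3976) ✓

r = 29, L = 160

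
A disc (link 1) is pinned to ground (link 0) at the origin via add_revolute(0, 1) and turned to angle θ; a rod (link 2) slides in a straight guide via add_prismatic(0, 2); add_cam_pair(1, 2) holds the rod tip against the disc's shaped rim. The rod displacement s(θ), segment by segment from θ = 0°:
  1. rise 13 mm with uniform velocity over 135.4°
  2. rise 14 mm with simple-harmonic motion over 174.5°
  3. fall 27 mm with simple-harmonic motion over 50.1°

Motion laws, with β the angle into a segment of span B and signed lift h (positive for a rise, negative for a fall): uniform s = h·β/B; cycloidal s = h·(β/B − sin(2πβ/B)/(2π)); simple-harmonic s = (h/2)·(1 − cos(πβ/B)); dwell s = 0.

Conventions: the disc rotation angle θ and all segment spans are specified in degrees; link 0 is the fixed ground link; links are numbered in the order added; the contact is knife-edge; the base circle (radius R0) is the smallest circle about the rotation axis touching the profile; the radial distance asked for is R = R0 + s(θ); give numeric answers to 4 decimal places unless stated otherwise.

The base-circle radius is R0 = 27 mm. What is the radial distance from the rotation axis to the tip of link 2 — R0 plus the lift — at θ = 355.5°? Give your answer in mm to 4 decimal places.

segment 1 (0° to 135.4°, uniform, h = 13) is passed completely: s = 0.0000 + (13) = 13.0000
segment 2 (135.4° to 309.9°, simple-harmonic, h = 14) is passed completely: s = 13.0000 + (14) = 27.0000
θ = 355.5° falls in segment 3 (309.9° to 360°, simple-harmonic, h = -27): β = 355.5 − 309.9 = 45.6°, B = 50.1°; Δs = -27/2·(1 − cos(π·0.9102)) = -26.4661; s = 27.0000 − 26.4661 = 0.5339
R = R0 + s = 27 + 0.5339 = 27.5339

27.5339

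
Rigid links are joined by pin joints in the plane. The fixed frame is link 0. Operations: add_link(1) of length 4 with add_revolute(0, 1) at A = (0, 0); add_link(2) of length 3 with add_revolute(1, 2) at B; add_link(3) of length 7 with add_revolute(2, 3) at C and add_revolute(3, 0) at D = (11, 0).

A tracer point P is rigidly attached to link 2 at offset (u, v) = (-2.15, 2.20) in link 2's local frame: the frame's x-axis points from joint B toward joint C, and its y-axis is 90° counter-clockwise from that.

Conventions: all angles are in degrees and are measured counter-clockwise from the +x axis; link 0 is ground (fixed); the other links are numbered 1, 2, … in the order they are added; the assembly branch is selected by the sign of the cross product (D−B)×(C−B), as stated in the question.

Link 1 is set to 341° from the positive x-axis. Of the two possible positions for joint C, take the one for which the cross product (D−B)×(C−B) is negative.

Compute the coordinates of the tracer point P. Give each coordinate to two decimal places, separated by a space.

A=(0,0), D=(11.00,0)
B = A + 4.00·(cos341°, sin341°) = (3.7821, -1.3023)
|BD| = 7.3345
circle(B,3.00) ∩ circle(D,7.00): a=0.9404, h=2.8488
  candidates: C₊=(4.2017,1.6682) cross=20.894; C₋=(5.2133,-3.9388) cross=-20.894
  branch - wants cross < 0 → take C=(5.2133,-3.9388) (cross=-20.894)
ex = (C−B)/|BC| = (0.4771,-0.8789); ey = (0.8789,0.4771)
P = B + -2.15·ex + 2.20·ey = (4.6898,1.6369)

4.69 1.64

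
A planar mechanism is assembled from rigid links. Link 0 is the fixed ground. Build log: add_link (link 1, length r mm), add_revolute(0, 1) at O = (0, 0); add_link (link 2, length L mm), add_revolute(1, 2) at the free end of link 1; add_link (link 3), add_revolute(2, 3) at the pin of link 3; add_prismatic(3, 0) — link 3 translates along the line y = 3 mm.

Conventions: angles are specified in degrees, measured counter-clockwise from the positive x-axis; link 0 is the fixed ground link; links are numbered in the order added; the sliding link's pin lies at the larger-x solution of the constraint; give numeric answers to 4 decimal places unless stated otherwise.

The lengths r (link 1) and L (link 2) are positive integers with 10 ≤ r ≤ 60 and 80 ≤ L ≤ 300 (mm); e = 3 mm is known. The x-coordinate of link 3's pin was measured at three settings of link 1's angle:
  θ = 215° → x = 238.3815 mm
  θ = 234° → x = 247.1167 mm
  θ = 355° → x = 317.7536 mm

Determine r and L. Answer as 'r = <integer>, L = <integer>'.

constraint per measurement: (x − r cos θ)² + (r sin θ − e)² = L²
subtracting the θ₁ and θ₂ equations cancels the r² and L² terms:
r = (x₁² − x₂²) / (2[(x₁cos θ₁ + e sin θ₁) − (x₂cos θ₂ + e sin θ₂)]) = 43.0002 → r = 43
L² = (x₁ − r cos θ₁)² + (r sin θ₁ − e)² = 75625.0019 → L = 275.0000 → L = 275
check at θ₃=355°: x = 317.7536 (printed 317.7536) ✓

r = 43, L = 275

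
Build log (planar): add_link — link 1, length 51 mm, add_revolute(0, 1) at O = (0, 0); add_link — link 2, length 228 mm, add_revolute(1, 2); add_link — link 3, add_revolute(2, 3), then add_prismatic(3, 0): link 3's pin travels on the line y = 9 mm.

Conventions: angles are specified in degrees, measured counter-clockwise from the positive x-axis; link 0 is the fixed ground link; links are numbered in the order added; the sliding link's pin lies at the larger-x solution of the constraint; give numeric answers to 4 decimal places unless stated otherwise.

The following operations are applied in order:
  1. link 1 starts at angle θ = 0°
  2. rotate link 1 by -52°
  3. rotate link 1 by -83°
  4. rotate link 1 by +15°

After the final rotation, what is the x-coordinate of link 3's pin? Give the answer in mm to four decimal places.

geometry: r = 51 mm, L = 228 mm, e = 9 mm; θ starts at 0°
rotate link 1 by -52°: θ ← 0° -52° = -52°
rotate link 1 by -83°: θ ← -52° -83° = -135°
rotate link 1 by +15°: θ ← -135° +15° = -120°
crank pin P = (r cos θ, r sin θ) = (-25.500000, -44.167296)
h = r sin θ − e = -44.167296 − 9 = -53.167296
x = r cos θ + √(L² − h²) = -25.500000 + 221.714318 = 196.214318

196.2143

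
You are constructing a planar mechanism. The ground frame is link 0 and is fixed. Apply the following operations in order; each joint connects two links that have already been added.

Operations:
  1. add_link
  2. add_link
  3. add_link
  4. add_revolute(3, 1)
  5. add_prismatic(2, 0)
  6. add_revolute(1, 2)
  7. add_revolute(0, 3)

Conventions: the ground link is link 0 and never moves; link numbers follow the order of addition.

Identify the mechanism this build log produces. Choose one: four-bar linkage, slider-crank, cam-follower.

links: 4 (incl. ground); joints: 3 revolute, 1 prismatic, 0 higher (cam) pair, forming one closed loop
4 links, 3 revolutes + 1 prismatic in one loop → slider-crank

slider-crank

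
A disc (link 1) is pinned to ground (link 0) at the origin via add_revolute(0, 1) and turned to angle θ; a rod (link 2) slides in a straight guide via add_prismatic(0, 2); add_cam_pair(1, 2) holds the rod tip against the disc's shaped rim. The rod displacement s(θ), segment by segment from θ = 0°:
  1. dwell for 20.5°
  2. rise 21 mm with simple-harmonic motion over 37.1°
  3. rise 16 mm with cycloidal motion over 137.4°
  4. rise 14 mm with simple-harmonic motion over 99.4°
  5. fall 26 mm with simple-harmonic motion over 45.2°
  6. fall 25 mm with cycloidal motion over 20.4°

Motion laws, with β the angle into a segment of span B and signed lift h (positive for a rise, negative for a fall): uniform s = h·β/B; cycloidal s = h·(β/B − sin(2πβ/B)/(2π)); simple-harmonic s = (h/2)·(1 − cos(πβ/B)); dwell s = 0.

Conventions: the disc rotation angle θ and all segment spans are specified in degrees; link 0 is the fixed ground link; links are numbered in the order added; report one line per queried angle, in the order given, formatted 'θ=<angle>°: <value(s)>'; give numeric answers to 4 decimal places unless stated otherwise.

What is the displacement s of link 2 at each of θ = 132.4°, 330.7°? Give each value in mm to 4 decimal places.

segment 1 (0° to 20.5°, dwell): s unchanged at 0.0000
segment 2 (20.5° to 57.6°, simple-harmonic, h = 21) is passed completely: s = 0.0000 + (21) = 21.0000
θ = 132.4° falls in segment 3 (57.6° to 195°, cycloidal, h = 16): β = 132.4 − 57.6 = 74.8°, B = 137.4°; Δs = 16·(0.5444 − sin(2π·0.5444)/(2π)) = 9.4115; s = 21.0000 + 9.4115 = 30.4115
segment 3 (57.6° to 195°, cycloidal, h = 16) is passed completely: s = 21.0000 + (16) = 37.0000
segment 4 (195° to 294.4°, simple-harmonic, h = 14) is passed completely: s = 37.0000 + (14) = 51.0000
θ = 330.7° falls in segment 5 (294.4° to 339.6°, simple-harmonic, h = -26): β = 330.7 − 294.4 = 36.3°, B = 45.2°; Δs = -26/2·(1 − cos(π·0.8031)) = -23.5911; s = 51.0000 − 23.5911 = 27.4089

θ=132.4°: 30.4115
θ=330.7°: 27.4089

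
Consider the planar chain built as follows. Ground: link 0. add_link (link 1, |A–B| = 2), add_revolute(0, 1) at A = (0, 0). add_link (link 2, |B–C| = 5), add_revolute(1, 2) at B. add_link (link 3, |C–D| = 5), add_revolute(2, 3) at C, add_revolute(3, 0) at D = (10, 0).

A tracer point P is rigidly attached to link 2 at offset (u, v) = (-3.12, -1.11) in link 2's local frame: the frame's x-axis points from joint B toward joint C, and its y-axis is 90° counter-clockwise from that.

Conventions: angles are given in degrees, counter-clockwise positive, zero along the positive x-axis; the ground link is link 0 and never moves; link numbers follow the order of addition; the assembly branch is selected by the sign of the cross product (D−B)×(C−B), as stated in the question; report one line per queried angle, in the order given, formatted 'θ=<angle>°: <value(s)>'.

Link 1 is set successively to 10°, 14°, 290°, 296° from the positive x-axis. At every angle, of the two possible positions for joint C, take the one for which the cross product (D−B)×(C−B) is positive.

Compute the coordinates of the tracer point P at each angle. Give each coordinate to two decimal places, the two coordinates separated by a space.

A=(0,0), D=(10.00,0)
θ=10°: B = A + 2.00·(cos10°, sin10°) = (1.9696, 0.3473)
θ=10°: |BD| = 8.0379
θ=10°: circle(B,5.00) ∩ circle(D,5.00): a=4.0189, h=2.9746
θ=10°:   candidates: C₊=(6.1133,3.1454) cross=23.909; C₋=(5.8563,-2.7981) cross=-23.909
θ=10°:   branch + wants cross > 0 → take C=(6.1133,3.1454) (cross=23.909)
θ=10°: ex = (C−B)/|BC| = (0.8287,0.5596); ey = (-0.5596,0.8287)
θ=10°: P = B + -3.12·ex + -1.11·ey = (0.0051,-2.3187)
θ=14°: B = A + 2.00·(cos14°, sin14°) = (1.9406, 0.4838)
θ=14°: |BD| = 8.0739
θ=14°: circle(B,5.00) ∩ circle(D,5.00): a=4.0370, h=2.9501
θ=14°:   candidates: C₊=(6.1471,3.1867) cross=23.819; C₋=(5.7935,-2.7029) cross=-23.819
θ=14°:   branch + wants cross > 0 → take C=(6.1471,3.1867) (cross=23.819)
θ=14°: ex = (C−B)/|BC| = (0.8413,0.5406); ey = (-0.5406,0.8413)
θ=14°: P = B + -3.12·ex + -1.11·ey = (-0.0842,-2.1366)
θ=290°: B = A + 2.00·(cos290°, sin290°) = (0.6840, -1.8794)
θ=290°: |BD| = 9.5036
θ=290°: circle(B,5.00) ∩ circle(D,5.00): a=4.7518, h=1.5557
θ=290°:   candidates: C₊=(5.0344,0.5853) cross=14.785; C₋=(5.6497,-2.4647) cross=-14.785
θ=290°:   branch + wants cross > 0 → take C=(5.0344,0.5853) (cross=14.785)
θ=290°: ex = (C−B)/|BC| = (0.8701,0.4929); ey = (-0.4929,0.8701)
θ=290°: P = B + -3.12·ex + -1.11·ey = (-1.4834,-4.3831)
θ=296°: B = A + 2.00·(cos296°, sin296°) = (0.8767, -1.7976)
θ=296°: |BD| = 9.2987
θ=296°: circle(B,5.00) ∩ circle(D,5.00): a=4.6493, h=1.8395
θ=296°:   candidates: C₊=(5.0828,0.9060) cross=17.105; C₋=(5.7940,-2.7036) cross=-17.105
θ=296°:   branch + wants cross > 0 → take C=(5.0828,0.9060) (cross=17.105)
θ=296°: ex = (C−B)/|BC| = (0.8412,0.5407); ey = (-0.5407,0.8412)
θ=296°: P = B + -3.12·ex + -1.11·ey = (-1.1476,-4.4184)

θ=10°: 0.01 -2.32
θ=14°: -0.08 -2.14
θ=290°: -1.48 -4.38
θ=296°: -1.15 -4.42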